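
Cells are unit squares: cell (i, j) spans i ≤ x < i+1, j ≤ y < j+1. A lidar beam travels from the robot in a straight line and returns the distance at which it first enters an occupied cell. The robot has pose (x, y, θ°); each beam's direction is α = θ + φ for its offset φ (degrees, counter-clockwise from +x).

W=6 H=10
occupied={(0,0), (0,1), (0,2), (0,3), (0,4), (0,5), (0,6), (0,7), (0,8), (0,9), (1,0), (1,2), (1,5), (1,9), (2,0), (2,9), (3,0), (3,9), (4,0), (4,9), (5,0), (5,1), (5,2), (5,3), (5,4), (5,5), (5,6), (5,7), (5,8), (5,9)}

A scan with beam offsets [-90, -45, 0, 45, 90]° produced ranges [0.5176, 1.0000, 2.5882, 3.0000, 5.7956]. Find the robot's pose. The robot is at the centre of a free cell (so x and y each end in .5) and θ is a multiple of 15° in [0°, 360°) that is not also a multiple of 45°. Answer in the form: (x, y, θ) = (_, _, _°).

The pose lattice has 30·16 = 480 candidates. Test each by forward raycasting.
  (4.5, 8.5, 285°): beam 1 = 3.6235 ≠ 0.5176 ✗
  (2.5, 4.5, 15°): beam 1 = 3.6235 ≠ 0.5176 ✗
  (1.5, 6.5, 255°): beam 2 = 0.5774 ≠ 1.0000 ✗
  (2.5, 7.5, 75°): beam 1 = 2.5882 ≠ 0.5176 ✗
  (1.5, 1.5, 60°): beam 1 = 1.0000 ≠ 0.5176 ✗
  …
  (3.5, 8.5, 195°): r_1=0.5176, r_2=1.0000, r_3=2.5882, r_4=3.0000, r_5=5.7956 — all match ✓
Unique over the lattice → pose = (3.5, 8.5, 195°).

(x, y, θ) = (3.5, 8.5, 195°)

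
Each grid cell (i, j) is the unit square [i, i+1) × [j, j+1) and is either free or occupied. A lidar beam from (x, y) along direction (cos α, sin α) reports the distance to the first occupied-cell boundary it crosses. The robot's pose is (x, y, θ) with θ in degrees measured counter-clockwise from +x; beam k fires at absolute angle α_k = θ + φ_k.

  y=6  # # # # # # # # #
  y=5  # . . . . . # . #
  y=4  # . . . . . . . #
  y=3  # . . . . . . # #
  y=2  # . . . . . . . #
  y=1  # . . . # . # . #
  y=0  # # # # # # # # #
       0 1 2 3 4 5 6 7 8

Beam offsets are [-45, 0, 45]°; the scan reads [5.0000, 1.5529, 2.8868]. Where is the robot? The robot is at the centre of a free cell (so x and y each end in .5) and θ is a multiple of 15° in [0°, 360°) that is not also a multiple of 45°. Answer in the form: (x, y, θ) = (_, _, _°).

Candidates: 31 free-cell centres × 16 headings = 496 poses. Raycast each; keep the one whose scan matches to 4 dp.
  (2.5, 3.5, 75°): beam 1 = 4.0415 ≠ 5.0000 ✗
  (1.5, 4.5, 165°): beam 1 = 1.0000 ≠ 5.0000 ✗
  (7.5, 5.5, 30°): beam 1 = 0.5176 ≠ 5.0000 ✗
  …
  (6.5, 3.5, 255°): r_1=5.0000, r_2=1.5529, r_3=2.8868 — all match ✓
Only this pose fits every beam.

(x, y, θ) = (6.5, 3.5, 255°)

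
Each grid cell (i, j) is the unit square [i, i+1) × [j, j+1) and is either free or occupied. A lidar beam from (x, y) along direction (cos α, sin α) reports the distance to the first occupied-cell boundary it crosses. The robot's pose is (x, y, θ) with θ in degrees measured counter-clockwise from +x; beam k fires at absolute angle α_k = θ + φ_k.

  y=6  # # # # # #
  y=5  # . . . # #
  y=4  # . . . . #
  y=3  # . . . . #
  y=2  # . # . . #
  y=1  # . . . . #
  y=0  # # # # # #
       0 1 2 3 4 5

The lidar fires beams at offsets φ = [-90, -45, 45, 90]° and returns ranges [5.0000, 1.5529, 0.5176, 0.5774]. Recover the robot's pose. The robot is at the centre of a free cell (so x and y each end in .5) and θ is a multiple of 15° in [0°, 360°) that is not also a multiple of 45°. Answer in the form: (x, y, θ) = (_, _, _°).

Candidates: 18 free-cell centres × 16 headings = 288 poses. Raycast each; keep the one whose scan matches to 4 dp.
  (1.5, 1.5, 60°): beam 1 = 1.0000 ≠ 5.0000 ✗
  (1.5, 4.5, 330°): beam 1 = 1.0000 ≠ 5.0000 ✗
  (2.5, 4.5, 15°): beam 1 = 1.5529 ≠ 5.0000 ✗
  (1.5, 1.5, 105°): beam 1 = 3.6235 ≠ 5.0000 ✗
  (1.5, 2.5, 165°): beam 1 = 3.6235 ≠ 5.0000 ✗
  …
  (2.5, 5.5, 30°): r_1=5.0000, r_2=1.5529, r_3=0.5176, r_4=0.5774 — all match ✓
Unique over the lattice → pose = (2.5, 5.5, 30°).

(x, y, θ) = (2.5, 5.5, 30°)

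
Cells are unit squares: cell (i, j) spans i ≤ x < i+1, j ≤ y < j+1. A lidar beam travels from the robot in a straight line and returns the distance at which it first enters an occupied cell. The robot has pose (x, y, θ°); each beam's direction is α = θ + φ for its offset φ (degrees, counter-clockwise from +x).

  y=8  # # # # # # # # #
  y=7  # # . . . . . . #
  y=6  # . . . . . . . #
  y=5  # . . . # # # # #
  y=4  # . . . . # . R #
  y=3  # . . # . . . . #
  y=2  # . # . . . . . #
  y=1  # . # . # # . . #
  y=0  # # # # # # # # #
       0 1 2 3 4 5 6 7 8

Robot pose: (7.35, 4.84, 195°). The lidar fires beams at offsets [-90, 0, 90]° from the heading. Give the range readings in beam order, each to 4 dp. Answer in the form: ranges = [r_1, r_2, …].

ranges = [0.1656, 1.3976, 2.5114]

beam 1: φ=-90°, α=105°
  direction (-0.2588, 0.9659); cell (7,4); t to first gridline: x 1.3523, y 0.1656 (then +3.8637 / +1.0353)
    (7,5) via y @ 0.1656  # hit
  → r_1 = 0.1656
beam 2: φ=0°, α=195°
  direction (-0.9659, -0.2588); cell (7,4); t to first gridline: x 0.3623, y 3.2455 (then +1.0353 / +3.8637)
    (6,4) via x @ 0.3623
    (5,4) via x @ 1.3976  # hit
  → r_2 = 1.3976
beam 3: φ=90°, α=285°
  direction (0.2588, -0.9659); cell (7,4); t to first gridline: x 2.5114, y 0.8696 (then +3.8637 / +1.0353)
    (7,3) via y @ 0.8696
    (7,2) via y @ 1.9049
    (8,2) via x @ 2.5114  # hit
  → r_3 = 2.5114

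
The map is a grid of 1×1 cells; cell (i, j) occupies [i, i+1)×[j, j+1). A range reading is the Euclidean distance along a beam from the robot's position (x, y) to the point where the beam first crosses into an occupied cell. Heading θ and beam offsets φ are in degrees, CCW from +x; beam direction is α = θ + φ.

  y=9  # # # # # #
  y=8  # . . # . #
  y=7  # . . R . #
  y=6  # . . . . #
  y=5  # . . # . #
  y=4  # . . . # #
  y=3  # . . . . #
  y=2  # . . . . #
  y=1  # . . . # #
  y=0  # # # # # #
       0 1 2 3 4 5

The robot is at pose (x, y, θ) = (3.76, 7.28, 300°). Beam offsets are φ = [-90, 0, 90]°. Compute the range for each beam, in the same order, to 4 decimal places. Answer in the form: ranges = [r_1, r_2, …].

ranges = [3.1870, 2.4800, 1.4318]

beam 1: φ=-90°, α=210°
  direction (-0.8660, -0.5000); cell (3,7); t to first gridline: x 0.8776, y 0.5600 (then +1.1547 / +2.0000)
    (3,6) via y @ 0.5600
    (2,6) via x @ 0.8776
    (1,6) via x @ 2.0323
    (1,5) via y @ 2.5600
    (0,5) via x @ 3.1870  # hit
  → r_1 = 3.1870
beam 2: φ=0°, α=300°
  direction (0.5000, -0.8660); cell (3,7); t to first gridline: x 0.4800, y 0.3233 (then +2.0000 / +1.1547)
    (3,6) via y @ 0.3233
    (4,6) via x @ 0.4800
    (4,5) via y @ 1.4780
    (5,5) via x @ 2.4800  # hit
  → r_2 = 2.4800
beam 3: φ=90°, α=30°
  direction (0.8660, 0.5000); cell (3,7); t to first gridline: x 0.2771, y 1.4400 (then +1.1547 / +2.0000)
    (4,7) via x @ 0.2771
    (5,7) via x @ 1.4318  # hit
  → r_3 = 1.4318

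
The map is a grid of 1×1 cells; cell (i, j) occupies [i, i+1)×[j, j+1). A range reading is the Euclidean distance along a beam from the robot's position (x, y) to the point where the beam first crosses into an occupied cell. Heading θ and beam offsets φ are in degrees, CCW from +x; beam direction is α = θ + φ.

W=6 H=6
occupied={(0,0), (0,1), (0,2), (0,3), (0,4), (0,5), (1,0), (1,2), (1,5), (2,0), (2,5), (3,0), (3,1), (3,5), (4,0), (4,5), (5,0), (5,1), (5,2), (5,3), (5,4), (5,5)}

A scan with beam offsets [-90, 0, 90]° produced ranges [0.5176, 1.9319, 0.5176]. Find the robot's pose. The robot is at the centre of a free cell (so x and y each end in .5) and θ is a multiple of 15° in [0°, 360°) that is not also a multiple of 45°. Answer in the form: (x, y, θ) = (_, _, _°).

(x, y, θ) = (4.5, 1.5, 75°)

Candidates: 14 free-cell centres × 16 headings = 224 poses. Raycast each; keep the one whose scan matches to 4 dp.
  (2.5, 3.5, 30°): beam 1 = 1.7321 ≠ 0.5176 ✗
  (1.5, 3.5, 165°): beam 1 = 1.5529 ≠ 0.5176 ✗
  (3.5, 3.5, 255°): beam 1 = 2.5882 ≠ 0.5176 ✗
  (4.5, 4.5, 210°): beam 1 = 0.5774 ≠ 0.5176 ✗
  …
  (4.5, 1.5, 75°): r_1=0.5176, r_2=1.9319, r_3=0.5176 — all match ✓
No second candidate reproduces the full scan.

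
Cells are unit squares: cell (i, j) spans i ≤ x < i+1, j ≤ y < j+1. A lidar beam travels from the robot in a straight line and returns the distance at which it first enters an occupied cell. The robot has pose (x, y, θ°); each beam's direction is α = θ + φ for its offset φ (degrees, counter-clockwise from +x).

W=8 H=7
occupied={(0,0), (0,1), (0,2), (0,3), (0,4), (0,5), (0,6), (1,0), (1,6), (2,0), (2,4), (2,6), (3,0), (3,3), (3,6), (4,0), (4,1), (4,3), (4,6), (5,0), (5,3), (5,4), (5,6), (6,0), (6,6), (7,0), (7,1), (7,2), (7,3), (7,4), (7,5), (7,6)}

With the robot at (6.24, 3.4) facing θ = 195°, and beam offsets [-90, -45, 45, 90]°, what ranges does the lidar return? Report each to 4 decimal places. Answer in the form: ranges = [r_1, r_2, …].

ranges = [0.9273, 0.2771, 2.4800, 2.4847]

beam 1: φ=-90°, α=105°
  direction (-0.2588, 0.9659); cell (6,3); t to first gridline: x 0.9273, y 0.6212 (then +3.8637 / +1.0353)
    (6,4) via y @ 0.6212
    (5,4) via x @ 0.9273  # hit
  → r_1 = 0.9273
beam 2: φ=-45°, α=150°
  direction (-0.8660, 0.5000); cell (6,3); t to first gridline: x 0.2771, y 1.2000 (then +1.1547 / +2.0000)
    (5,3) via x @ 0.2771  # hit
  → r_2 = 0.2771
beam 3: φ=45°, α=240°
  direction (-0.5000, -0.8660); cell (6,3); t to first gridline: x 0.4800, y 0.4619 (then +2.0000 / +1.1547)
    (6,2) via y @ 0.4619
    (5,2) via x @ 0.4800
    (5,1) via y @ 1.6166
    (4,1) via x @ 2.4800  # hit
  → r_3 = 2.4800
beam 4: φ=90°, α=285°
  direction (0.2588, -0.9659); cell (6,3); t to first gridline: x 2.9364, y 0.4141 (then +3.8637 / +1.0353)
    (6,2) via y @ 0.4141
    (6,1) via y @ 1.4494
    (6,0) via y @ 2.4847  # hit
  → r_4 = 2.4847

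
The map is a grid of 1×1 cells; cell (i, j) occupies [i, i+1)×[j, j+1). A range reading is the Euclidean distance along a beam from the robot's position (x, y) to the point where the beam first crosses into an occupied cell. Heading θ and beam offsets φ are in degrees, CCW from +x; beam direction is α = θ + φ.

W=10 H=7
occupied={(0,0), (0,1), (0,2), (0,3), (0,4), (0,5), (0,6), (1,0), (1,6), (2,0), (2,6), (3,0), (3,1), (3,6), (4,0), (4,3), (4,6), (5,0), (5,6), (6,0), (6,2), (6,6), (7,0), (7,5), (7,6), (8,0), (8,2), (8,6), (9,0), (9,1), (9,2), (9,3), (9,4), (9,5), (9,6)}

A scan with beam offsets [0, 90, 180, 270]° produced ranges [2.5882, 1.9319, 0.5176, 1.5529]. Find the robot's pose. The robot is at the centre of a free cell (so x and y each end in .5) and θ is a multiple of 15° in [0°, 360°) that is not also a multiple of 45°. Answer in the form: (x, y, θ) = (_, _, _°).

(x, y, θ) = (1.5, 2.5, 15°)

The pose lattice has 35·16 = 560 candidates. Test each by forward raycasting.
  (6.5, 1.5, 60°): beam 1 = 0.5774 ≠ 2.5882 ✗
  (6.5, 3.5, 150°): beam 1 = 5.0000 ≠ 2.5882 ✗
  (8.5, 4.5, 330°): beam 1 = 0.5774 ≠ 2.5882 ✗
  (7.5, 4.5, 345°): beam 1 = 1.5529 ≠ 2.5882 ✗
  …
  (1.5, 2.5, 15°): r_1=2.5882, r_2=1.9319, r_3=0.5176, r_4=1.5529 — all match ✓
No second candidate reproduces the full scan.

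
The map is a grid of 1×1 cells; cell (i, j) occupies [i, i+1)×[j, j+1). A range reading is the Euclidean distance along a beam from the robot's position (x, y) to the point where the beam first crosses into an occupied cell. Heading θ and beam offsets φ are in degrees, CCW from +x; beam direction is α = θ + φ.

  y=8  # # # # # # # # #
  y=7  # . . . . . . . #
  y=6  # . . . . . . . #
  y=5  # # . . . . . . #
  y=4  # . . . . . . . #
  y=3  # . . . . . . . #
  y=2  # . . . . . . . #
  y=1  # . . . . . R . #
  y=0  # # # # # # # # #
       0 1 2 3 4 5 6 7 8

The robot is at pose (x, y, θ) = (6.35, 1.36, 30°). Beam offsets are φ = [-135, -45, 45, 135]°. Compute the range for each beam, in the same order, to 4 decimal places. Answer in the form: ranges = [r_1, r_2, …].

beam 1: φ=-135°, α=255°
  d=(-0.2588,-0.9659)  start (6,1)  tX=1.3523 tY=0.3727  stride 1/|dx|=3.8637 1/|dy|=1.0353
    cross y-line → (6,0), t=0.3727 (wall)
  → r_1 = 0.3727
beam 2: φ=-45°, α=345°
  d=(0.9659,-0.2588)  start (6,1)  tX=0.6729 tY=1.3909  stride 1/|dx|=1.0353 1/|dy|=3.8637
    cross x-line → (7,1), t=0.6729
    cross y-line → (7,0), t=1.3909 (wall)
  → r_2 = 1.3909
beam 3: φ=45°, α=75°
  d=(0.2588,0.9659)  start (6,1)  tX=2.5114 tY=0.6626  stride 1/|dx|=3.8637 1/|dy|=1.0353
    cross y-line → (6,2), t=0.6626
    cross y-line → (6,3), t=1.6979
    cross x-line → (7,3), t=2.5114
    cross y-line → (7,4), t=2.7331
    cross y-line → (7,5), t=3.7684
    cross y-line → (7,6), t=4.8037
    cross y-line → (7,7), t=5.8390
    cross x-line → (8,7), t=6.3751 (wall)
  → r_3 = 6.3751
beam 4: φ=135°, α=165°
  d=(-0.9659,0.2588)  start (6,1)  tX=0.3623 tY=2.4728  stride 1/|dx|=1.0353 1/|dy|=3.8637
    cross x-line → (5,1), t=0.3623
    cross x-line → (4,1), t=1.3976
    cross x-line → (3,1), t=2.4329
    cross y-line → (3,2), t=2.4728
    cross x-line → (2,2), t=3.4682
    cross x-line → (1,2), t=4.5035
    cross x-line → (0,2), t=5.5387 (wall)
  → r_4 = 5.5387

ranges = [0.3727, 1.3909, 6.3751, 5.5387]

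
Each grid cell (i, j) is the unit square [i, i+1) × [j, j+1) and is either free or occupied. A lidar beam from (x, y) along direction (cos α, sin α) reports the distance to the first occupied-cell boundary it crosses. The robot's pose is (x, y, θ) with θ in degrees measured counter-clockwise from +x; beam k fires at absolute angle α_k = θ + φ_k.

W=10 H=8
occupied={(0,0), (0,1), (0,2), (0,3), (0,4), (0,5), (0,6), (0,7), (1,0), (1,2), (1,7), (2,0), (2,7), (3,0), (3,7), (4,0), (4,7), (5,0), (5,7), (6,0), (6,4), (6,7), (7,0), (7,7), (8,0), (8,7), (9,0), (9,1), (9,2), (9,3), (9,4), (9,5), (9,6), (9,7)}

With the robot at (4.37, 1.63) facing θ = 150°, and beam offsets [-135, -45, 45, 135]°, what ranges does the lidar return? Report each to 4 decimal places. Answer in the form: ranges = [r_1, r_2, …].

ranges = [4.7933, 5.5594, 2.4341, 0.6522]

beam 1: φ=-135°, α=15°
  d=(0.9659,0.2588)  start (4,1)  tX=0.6522 tY=1.4296  stride 1/|dx|=1.0353 1/|dy|=3.8637
    cross x-line → (5,1), t=0.6522
    cross y-line → (5,2), t=1.4296
    cross x-line → (6,2), t=1.6875
    cross x-line → (7,2), t=2.7228
    cross x-line → (8,2), t=3.7581
    cross x-line → (9,2), t=4.7933 (wall)
  → r_1 = 4.7933
beam 2: φ=-45°, α=105°
  d=(-0.2588,0.9659)  start (4,1)  tX=1.4296 tY=0.3831  stride 1/|dx|=3.8637 1/|dy|=1.0353
    cross y-line → (4,2), t=0.3831
    cross y-line → (4,3), t=1.4183
    cross x-line → (3,3), t=1.4296
    cross y-line → (3,4), t=2.4536
    cross y-line → (3,5), t=3.4889
    cross y-line → (3,6), t=4.5242
    cross x-line → (2,6), t=5.2933
    cross y-line → (2,7), t=5.5594 (wall)
  → r_2 = 5.5594
beam 3: φ=45°, α=195°
  d=(-0.9659,-0.2588)  start (4,1)  tX=0.3831 tY=2.4341  stride 1/|dx|=1.0353 1/|dy|=3.8637
    cross x-line → (3,1), t=0.3831
    cross x-line → (2,1), t=1.4183
    cross y-line → (2,0), t=2.4341 (wall)
  → r_3 = 2.4341
beam 4: φ=135°, α=285°
  d=(0.2588,-0.9659)  start (4,1)  tX=2.4341 tY=0.6522  stride 1/|dx|=3.8637 1/|dy|=1.0353
    cross y-line → (4,0), t=0.6522 (wall)
  → r_4 = 0.6522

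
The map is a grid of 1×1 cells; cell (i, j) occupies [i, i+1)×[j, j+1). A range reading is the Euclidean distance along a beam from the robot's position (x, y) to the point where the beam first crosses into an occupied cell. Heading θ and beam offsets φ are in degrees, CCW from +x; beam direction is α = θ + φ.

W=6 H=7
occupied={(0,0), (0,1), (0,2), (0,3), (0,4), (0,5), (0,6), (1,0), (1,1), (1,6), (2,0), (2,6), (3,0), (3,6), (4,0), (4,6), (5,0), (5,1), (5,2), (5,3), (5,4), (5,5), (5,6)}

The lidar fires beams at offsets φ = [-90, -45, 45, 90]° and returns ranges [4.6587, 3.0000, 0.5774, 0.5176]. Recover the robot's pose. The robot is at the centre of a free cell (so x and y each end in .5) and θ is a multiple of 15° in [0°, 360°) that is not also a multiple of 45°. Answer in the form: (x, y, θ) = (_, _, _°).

Enumerate (i+0.5, j+0.5, θ) over the 19 free cells and 16 admissible headings. For each, cast all 4 beams and compare to the given ranges.
  (4.5, 3.5, 150°): beam 1 = 1.0000 ≠ 4.6587 ✗
  (2.5, 5.5, 150°): beam 1 = 0.5774 ≠ 4.6587 ✗
  (1.5, 2.5, 150°): beam 1 = 4.0415 ≠ 4.6587 ✗
  (4.5, 5.5, 300°): beam 1 = 4.0415 ≠ 4.6587 ✗
  …
  (2.5, 1.5, 165°): r_1=4.6587, r_2=3.0000, r_3=0.5774, r_4=0.5176 — all match ✓
Unique over the lattice → pose = (2.5, 1.5, 165°).

(x, y, θ) = (2.5, 1.5, 165°)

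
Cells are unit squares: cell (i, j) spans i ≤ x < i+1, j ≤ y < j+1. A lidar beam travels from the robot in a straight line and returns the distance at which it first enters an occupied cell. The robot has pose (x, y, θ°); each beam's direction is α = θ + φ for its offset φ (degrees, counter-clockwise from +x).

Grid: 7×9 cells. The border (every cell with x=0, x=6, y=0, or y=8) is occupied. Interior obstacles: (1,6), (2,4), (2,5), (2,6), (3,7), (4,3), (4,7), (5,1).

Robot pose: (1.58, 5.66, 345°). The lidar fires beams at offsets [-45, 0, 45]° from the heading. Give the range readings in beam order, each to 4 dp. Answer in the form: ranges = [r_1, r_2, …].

ranges = [0.8400, 0.4348, 0.4850]

beam 1: φ=-45°, α=300°
  cosα=0.5000 sinα=-0.8660 | (1,5) | tMaxX 0.8400 tMaxY 0.7621 | tΔX 2.0000 tΔY 1.1547
    t=0.7621 [y] (1,4)
    t=0.8400 [x] (2,4) — stop
  → r_1 = 0.8400
beam 2: φ=0°, α=345°
  cosα=0.9659 sinα=-0.2588 | (1,5) | tMaxX 0.4348 tMaxY 2.5500 | tΔX 1.0353 tΔY 3.8637
    t=0.4348 [x] (2,5) — stop
  → r_2 = 0.4348
beam 3: φ=45°, α=30°
  cosα=0.8660 sinα=0.5000 | (1,5) | tMaxX 0.4850 tMaxY 0.6800 | tΔX 1.1547 tΔY 2.0000
    t=0.4850 [x] (2,5) — stop
  → r_3 = 0.4850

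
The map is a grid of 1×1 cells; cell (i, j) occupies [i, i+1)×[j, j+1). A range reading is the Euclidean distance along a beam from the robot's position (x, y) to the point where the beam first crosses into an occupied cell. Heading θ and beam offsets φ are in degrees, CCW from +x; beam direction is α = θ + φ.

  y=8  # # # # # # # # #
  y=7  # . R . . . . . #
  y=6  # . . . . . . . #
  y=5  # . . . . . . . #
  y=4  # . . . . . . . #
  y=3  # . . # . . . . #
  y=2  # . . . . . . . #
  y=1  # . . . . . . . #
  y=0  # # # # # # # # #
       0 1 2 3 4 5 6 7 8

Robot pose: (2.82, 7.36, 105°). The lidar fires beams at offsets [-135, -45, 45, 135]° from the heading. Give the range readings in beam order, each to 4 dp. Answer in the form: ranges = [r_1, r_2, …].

ranges = [5.9813, 0.7390, 1.2800, 3.6400]

beam 1: φ=-135°, α=330°
  d=(0.8660,-0.5000)  start (2,7)  tX=0.2078 tY=0.7200  stride 1/|dx|=1.1547 1/|dy|=2.0000
    cross x-line → (3,7), t=0.2078
    cross y-line → (3,6), t=0.7200
    cross x-line → (4,6), t=1.3625
    cross x-line → (5,6), t=2.5172
    cross y-line → (5,5), t=2.7200
    cross x-line → (6,5), t=3.6719
    cross y-line → (6,4), t=4.7200
    cross x-line → (7,4), t=4.8266
    cross x-line → (8,4), t=5.9813 (wall)
  → r_1 = 5.9813
beam 2: φ=-45°, α=60°
  d=(0.5000,0.8660)  start (2,7)  tX=0.3600 tY=0.7390  stride 1/|dx|=2.0000 1/|dy|=1.1547
    cross x-line → (3,7), t=0.3600
    cross y-line → (3,8), t=0.7390 (wall)
  → r_2 = 0.7390
beam 3: φ=45°, α=150°
  d=(-0.8660,0.5000)  start (2,7)  tX=0.9469 tY=1.2800  stride 1/|dx|=1.1547 1/|dy|=2.0000
    cross x-line → (1,7), t=0.9469
    cross y-line → (1,8), t=1.2800 (wall)
  → r_3 = 1.2800
beam 4: φ=135°, α=240°
  d=(-0.5000,-0.8660)  start (2,7)  tX=1.6400 tY=0.4157  stride 1/|dx|=2.0000 1/|dy|=1.1547
    cross y-line → (2,6), t=0.4157
    cross y-line → (2,5), t=1.5704
    cross x-line → (1,5), t=1.6400
    cross y-line → (1,4), t=2.7251
    cross x-line → (0,4), t=3.6400 (wall)
  → r_4 = 3.6400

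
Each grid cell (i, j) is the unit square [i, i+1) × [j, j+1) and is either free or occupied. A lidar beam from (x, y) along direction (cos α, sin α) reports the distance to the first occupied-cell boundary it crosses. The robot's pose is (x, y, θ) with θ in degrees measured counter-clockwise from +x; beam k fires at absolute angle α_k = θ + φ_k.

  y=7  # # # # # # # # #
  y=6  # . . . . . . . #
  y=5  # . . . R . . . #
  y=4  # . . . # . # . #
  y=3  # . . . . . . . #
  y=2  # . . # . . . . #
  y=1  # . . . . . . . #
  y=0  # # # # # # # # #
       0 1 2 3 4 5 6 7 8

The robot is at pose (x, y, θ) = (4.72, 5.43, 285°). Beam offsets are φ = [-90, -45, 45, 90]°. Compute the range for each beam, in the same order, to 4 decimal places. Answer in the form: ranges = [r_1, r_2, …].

beam 1: φ=-90°, α=195°
  direction (-0.9659, -0.2588); cell (4,5); t to first gridline: x 0.7454, y 1.6614 (then +1.0353 / +3.8637)
    (3,5) via x @ 0.7454
    (3,4) via y @ 1.6614
    (2,4) via x @ 1.7807
    (1,4) via x @ 2.8160
    (0,4) via x @ 3.8512  # hit
  → r_1 = 3.8512
beam 2: φ=-45°, α=240°
  direction (-0.5000, -0.8660); cell (4,5); t to first gridline: x 1.4400, y 0.4965 (then +2.0000 / +1.1547)
    (4,4) via y @ 0.4965  # hit
  → r_2 = 0.4965
beam 3: φ=45°, α=330°
  direction (0.8660, -0.5000); cell (4,5); t to first gridline: x 0.3233, y 0.8600 (then +1.1547 / +2.0000)
    (5,5) via x @ 0.3233
    (5,4) via y @ 0.8600
    (6,4) via x @ 1.4780  # hit
  → r_3 = 1.4780
beam 4: φ=90°, α=15°
  direction (0.9659, 0.2588); cell (4,5); t to first gridline: x 0.2899, y 2.2023 (then +1.0353 / +3.8637)
    (5,5) via x @ 0.2899
    (6,5) via x @ 1.3252
    (6,6) via y @ 2.2023
    (7,6) via x @ 2.3604
    (8,6) via x @ 3.3957  # hit
  → r_4 = 3.3957

ranges = [3.8512, 0.4965, 1.4780, 3.3957]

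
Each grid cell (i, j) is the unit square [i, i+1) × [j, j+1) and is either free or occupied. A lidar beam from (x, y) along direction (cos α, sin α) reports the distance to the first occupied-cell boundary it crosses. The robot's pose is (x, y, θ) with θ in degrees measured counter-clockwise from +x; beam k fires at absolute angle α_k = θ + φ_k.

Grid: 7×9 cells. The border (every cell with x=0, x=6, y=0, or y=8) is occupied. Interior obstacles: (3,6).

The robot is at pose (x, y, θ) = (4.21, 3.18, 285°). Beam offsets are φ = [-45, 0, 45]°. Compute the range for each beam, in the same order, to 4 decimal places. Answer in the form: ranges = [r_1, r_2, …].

ranges = [2.5172, 2.2569, 2.0669]

beam 1: φ=-45°, α=240°
  direction (-0.5000, -0.8660); cell (4,3); t to first gridline: x 0.4200, y 0.2078 (then +2.0000 / +1.1547)
    (4,2) via y @ 0.2078
    (3,2) via x @ 0.4200
    (3,1) via y @ 1.3625
    (2,1) via x @ 2.4200
    (2,0) via y @ 2.5172  # hit
  → r_1 = 2.5172
beam 2: φ=0°, α=285°
  direction (0.2588, -0.9659); cell (4,3); t to first gridline: x 3.0523, y 0.1863 (then +3.8637 / +1.0353)
    (4,2) via y @ 0.1863
    (4,1) via y @ 1.2216
    (4,0) via y @ 2.2569  # hit
  → r_2 = 2.2569
beam 3: φ=45°, α=330°
  direction (0.8660, -0.5000); cell (4,3); t to first gridline: x 0.9122, y 0.3600 (then +1.1547 / +2.0000)
    (4,2) via y @ 0.3600
    (5,2) via x @ 0.9122
    (6,2) via x @ 2.0669  # hit
  → r_3 = 2.0669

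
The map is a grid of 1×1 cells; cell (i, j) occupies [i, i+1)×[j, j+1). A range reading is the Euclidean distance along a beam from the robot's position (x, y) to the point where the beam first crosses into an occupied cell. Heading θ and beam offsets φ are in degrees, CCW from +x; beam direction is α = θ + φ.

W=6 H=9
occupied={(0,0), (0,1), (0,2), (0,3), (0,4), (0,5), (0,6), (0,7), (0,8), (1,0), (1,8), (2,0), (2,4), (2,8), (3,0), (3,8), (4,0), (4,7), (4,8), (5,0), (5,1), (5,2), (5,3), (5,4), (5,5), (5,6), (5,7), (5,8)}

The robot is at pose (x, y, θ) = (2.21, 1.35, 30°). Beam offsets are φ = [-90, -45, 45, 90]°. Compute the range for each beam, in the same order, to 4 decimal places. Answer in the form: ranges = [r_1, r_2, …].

ranges = [0.4041, 1.3523, 2.7435, 2.4200]

beam 1: φ=-90°, α=300°
  cosα=0.5000 sinα=-0.8660 | (2,1) | tMaxX 1.5800 tMaxY 0.4041 | tΔX 2.0000 tΔY 1.1547
    t=0.4041 [y] (2,0) — stop
  → r_1 = 0.4041
beam 2: φ=-45°, α=345°
  cosα=0.9659 sinα=-0.2588 | (2,1) | tMaxX 0.8179 tMaxY 1.3523 | tΔX 1.0353 tΔY 3.8637
    t=0.8179 [x] (3,1)
    t=1.3523 [y] (3,0) — stop
  → r_2 = 1.3523
beam 3: φ=45°, α=75°
  cosα=0.2588 sinα=0.9659 | (2,1) | tMaxX 3.0523 tMaxY 0.6729 | tΔX 3.8637 tΔY 1.0353
    t=0.6729 [y] (2,2)
    t=1.7082 [y] (2,3)
    t=2.7435 [y] (2,4) — stop
  → r_3 = 2.7435
beam 4: φ=90°, α=120°
  cosα=-0.5000 sinα=0.8660 | (2,1) | tMaxX 0.4200 tMaxY 0.7506 | tΔX 2.0000 tΔY 1.1547
    t=0.4200 [x] (1,1)
    t=0.7506 [y] (1,2)
    t=1.9053 [y] (1,3)
    t=2.4200 [x] (0,3) — stop
  → r_4 = 2.4200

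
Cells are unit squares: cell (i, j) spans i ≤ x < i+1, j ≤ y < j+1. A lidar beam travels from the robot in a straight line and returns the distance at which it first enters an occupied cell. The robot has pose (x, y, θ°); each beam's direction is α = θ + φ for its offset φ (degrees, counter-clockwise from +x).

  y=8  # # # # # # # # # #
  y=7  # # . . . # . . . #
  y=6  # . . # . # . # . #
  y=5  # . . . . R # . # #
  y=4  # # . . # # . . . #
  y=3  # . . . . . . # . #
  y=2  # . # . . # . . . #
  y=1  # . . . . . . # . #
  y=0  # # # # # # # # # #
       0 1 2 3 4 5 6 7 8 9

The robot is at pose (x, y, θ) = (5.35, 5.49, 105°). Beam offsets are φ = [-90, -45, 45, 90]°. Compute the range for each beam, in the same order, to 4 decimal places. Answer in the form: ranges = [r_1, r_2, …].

ranges = [0.6729, 0.5889, 1.5588, 3.4682]

beam 1: φ=-90°, α=15°
  dir = (cos 15°, sin 15°) = (0.9659, 0.2588); from cell (5,5)
  next x-line at t=0.6729, next y-line at t=1.9705; Δt_x=1.0353, Δt_y=3.8637
    x: enter (6,5) at t=0.6729 ← occupied
  → r_1 = 0.6729
beam 2: φ=-45°, α=60°
  dir = (cos 60°, sin 60°) = (0.5000, 0.8660); from cell (5,5)
  next x-line at t=1.3000, next y-line at t=0.5889; Δt_x=2.0000, Δt_y=1.1547
    y: enter (5,6) at t=0.5889 ← occupied
  → r_2 = 0.5889
beam 3: φ=45°, α=150°
  dir = (cos 150°, sin 150°) = (-0.8660, 0.5000); from cell (5,5)
  next x-line at t=0.4041, next y-line at t=1.0200; Δt_x=1.1547, Δt_y=2.0000
    x: enter (4,5) at t=0.4041
    y: enter (4,6) at t=1.0200
    x: enter (3,6) at t=1.5588 ← occupied
  → r_3 = 1.5588
beam 4: φ=90°, α=195°
  dir = (cos 195°, sin 195°) = (-0.9659, -0.2588); from cell (5,5)
  next x-line at t=0.3623, next y-line at t=1.8932; Δt_x=1.0353, Δt_y=3.8637
    x: enter (4,5) at t=0.3623
    x: enter (3,5) at t=1.3976
    y: enter (3,4) at t=1.8932
    x: enter (2,4) at t=2.4329
    x: enter (1,4) at t=3.4682 ← occupied
  → r_4 = 3.4682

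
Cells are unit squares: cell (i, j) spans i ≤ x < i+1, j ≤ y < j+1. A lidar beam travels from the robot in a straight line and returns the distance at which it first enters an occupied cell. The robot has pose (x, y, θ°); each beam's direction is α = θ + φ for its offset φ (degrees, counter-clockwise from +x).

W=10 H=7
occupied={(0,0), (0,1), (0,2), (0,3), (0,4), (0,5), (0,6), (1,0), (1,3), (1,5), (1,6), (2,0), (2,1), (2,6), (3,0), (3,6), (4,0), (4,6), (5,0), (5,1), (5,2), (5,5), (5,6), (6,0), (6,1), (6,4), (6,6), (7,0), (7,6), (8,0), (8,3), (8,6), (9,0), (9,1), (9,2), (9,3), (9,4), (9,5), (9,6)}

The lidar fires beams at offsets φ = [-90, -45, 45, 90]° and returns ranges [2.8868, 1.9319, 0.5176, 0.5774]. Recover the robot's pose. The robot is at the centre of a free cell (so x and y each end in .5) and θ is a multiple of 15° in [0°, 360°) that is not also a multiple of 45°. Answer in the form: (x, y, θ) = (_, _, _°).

(x, y, θ) = (6.5, 5.5, 60°)

Enumerate (i+0.5, j+0.5, θ) over the 31 free cells and 16 admissible headings. For each, cast all 4 beams and compare to the given ranges.
  (4.5, 1.5, 150°): beam 1 = 1.0000 ≠ 2.8868 ✗
  (2.5, 5.5, 60°): beam 1 = 7.5056 ≠ 2.8868 ✗
  (7.5, 3.5, 60°): beam 1 = 0.5774 ≠ 2.8868 ✗
  (2.5, 5.5, 330°): beam 1 = 1.7321 ≠ 2.8868 ✗
  …
  (6.5, 5.5, 60°): r_1=2.8868, r_2=1.9319, r_3=0.5176, r_4=0.5774 — all match ✓
No second candidate reproduces the full scan.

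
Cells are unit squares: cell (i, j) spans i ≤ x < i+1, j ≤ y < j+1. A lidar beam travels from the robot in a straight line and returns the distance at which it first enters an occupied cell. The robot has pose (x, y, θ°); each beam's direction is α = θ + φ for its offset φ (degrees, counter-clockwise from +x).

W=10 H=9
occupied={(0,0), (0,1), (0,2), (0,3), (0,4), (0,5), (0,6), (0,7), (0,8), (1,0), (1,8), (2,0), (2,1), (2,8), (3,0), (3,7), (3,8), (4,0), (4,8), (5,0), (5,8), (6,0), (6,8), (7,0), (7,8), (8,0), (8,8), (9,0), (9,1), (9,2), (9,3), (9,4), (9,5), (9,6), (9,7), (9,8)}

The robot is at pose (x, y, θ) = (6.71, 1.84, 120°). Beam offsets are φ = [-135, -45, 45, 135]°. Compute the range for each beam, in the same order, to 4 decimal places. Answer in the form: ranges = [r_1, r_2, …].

ranges = [2.3708, 6.3773, 5.9114, 0.8696]

beam 1: φ=-135°, α=345°
  direction (0.9659, -0.2588); cell (6,1); t to first gridline: x 0.3002, y 3.2455 (then +1.0353 / +3.8637)
    (7,1) via x @ 0.3002
    (8,1) via x @ 1.3355
    (9,1) via x @ 2.3708  # hit
  → r_1 = 2.3708
beam 2: φ=-45°, α=75°
  direction (0.2588, 0.9659); cell (6,1); t to first gridline: x 1.1205, y 0.1656 (then +3.8637 / +1.0353)
    (6,2) via y @ 0.1656
    (7,2) via x @ 1.1205
    (7,3) via y @ 1.2009
    (7,4) via y @ 2.2362
    (7,5) via y @ 3.2715
    (7,6) via y @ 4.3067
    (8,6) via x @ 4.9842
    (8,7) via y @ 5.3420
    (8,8) via y @ 6.3773  # hit
  → r_2 = 6.3773
beam 3: φ=45°, α=165°
  direction (-0.9659, 0.2588); cell (6,1); t to first gridline: x 0.7350, y 0.6182 (then +1.0353 / +3.8637)
    (6,2) via y @ 0.6182
    (5,2) via x @ 0.7350
    (4,2) via x @ 1.7703
    (3,2) via x @ 2.8056
    (2,2) via x @ 3.8409
    (2,3) via y @ 4.4819
    (1,3) via x @ 4.8762
    (0,3) via x @ 5.9114  # hit
  → r_3 = 5.9114
beam 4: φ=135°, α=255°
  direction (-0.2588, -0.9659); cell (6,1); t to first gridline: x 2.7432, y 0.8696 (then +3.8637 / +1.0353)
    (6,0) via y @ 0.8696  # hit
  → r_4 = 0.8696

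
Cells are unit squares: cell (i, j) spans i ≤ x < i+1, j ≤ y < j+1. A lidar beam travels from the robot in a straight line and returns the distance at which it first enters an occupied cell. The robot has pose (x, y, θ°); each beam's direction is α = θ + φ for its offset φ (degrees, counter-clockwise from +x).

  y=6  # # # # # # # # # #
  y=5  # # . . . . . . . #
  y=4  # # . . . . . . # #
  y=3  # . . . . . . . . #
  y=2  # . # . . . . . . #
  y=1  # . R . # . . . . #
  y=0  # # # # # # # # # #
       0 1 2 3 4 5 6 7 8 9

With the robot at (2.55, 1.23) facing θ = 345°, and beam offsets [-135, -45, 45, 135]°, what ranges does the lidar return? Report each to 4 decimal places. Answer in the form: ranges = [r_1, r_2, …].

ranges = [0.4600, 0.2656, 6.2931, 0.8891]

beam 1: φ=-135°, α=210°
  dir = (cos 210°, sin 210°) = (-0.8660, -0.5000); from cell (2,1)
  next x-line at t=0.6351, next y-line at t=0.4600; Δt_x=1.1547, Δt_y=2.0000
    y: enter (2,0) at t=0.4600 ← occupied
  → r_1 = 0.4600
beam 2: φ=-45°, α=300°
  dir = (cos 300°, sin 300°) = (0.5000, -0.8660); from cell (2,1)
  next x-line at t=0.9000, next y-line at t=0.2656; Δt_x=2.0000, Δt_y=1.1547
    y: enter (2,0) at t=0.2656 ← occupied
  → r_2 = 0.2656
beam 3: φ=45°, α=30°
  dir = (cos 30°, sin 30°) = (0.8660, 0.5000); from cell (2,1)
  next x-line at t=0.5196, next y-line at t=1.5400; Δt_x=1.1547, Δt_y=2.0000
    x: enter (3,1) at t=0.5196
    y: enter (3,2) at t=1.5400
    x: enter (4,2) at t=1.6743
    x: enter (5,2) at t=2.8290
    y: enter (5,3) at t=3.5400
    x: enter (6,3) at t=3.9837
    x: enter (7,3) at t=5.1384
    y: enter (7,4) at t=5.5400
    x: enter (8,4) at t=6.2931 ← occupied
  → r_3 = 6.2931
beam 4: φ=135°, α=120°
  dir = (cos 120°, sin 120°) = (-0.5000, 0.8660); from cell (2,1)
  next x-line at t=1.1000, next y-line at t=0.8891; Δt_x=2.0000, Δt_y=1.1547
    y: enter (2,2) at t=0.8891 ← occupied
  → r_4 = 0.8891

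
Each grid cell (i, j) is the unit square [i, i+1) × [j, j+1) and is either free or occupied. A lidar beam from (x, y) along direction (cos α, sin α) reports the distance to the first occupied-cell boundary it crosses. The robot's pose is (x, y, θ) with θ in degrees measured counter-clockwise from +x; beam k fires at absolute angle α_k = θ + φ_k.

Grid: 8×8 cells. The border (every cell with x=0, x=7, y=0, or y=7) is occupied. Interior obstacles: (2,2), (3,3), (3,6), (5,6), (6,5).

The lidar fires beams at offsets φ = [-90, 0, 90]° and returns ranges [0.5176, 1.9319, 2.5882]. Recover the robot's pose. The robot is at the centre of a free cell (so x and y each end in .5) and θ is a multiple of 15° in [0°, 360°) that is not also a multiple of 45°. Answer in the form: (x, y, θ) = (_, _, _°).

Candidates: 31 free-cell centres × 16 headings = 496 poses. Raycast each; keep the one whose scan matches to 4 dp.
  (1.5, 6.5, 330°): beam 1 = 1.0000 ≠ 0.5176 ✗
  (6.5, 1.5, 285°): beam 1 = 1.9319 ≠ 0.5176 ✗
  (5.5, 4.5, 75°): beam 1 = 1.5529 ≠ 0.5176 ✗
  …
  (6.5, 2.5, 75°): r_1=0.5176, r_2=1.9319, r_3=2.5882 — all match ✓
Unique over the lattice → pose = (6.5, 2.5, 75°).

(x, y, θ) = (6.5, 2.5, 75°)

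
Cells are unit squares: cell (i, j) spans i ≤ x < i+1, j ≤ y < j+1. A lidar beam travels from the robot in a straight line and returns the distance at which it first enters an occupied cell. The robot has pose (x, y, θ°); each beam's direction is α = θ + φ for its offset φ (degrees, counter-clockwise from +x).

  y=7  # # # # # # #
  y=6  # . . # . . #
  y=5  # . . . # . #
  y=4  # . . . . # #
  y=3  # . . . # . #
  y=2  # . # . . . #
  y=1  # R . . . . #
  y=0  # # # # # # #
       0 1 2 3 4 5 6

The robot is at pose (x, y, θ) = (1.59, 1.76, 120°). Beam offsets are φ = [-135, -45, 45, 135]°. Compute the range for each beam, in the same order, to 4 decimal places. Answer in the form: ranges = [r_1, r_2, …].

beam 1: φ=-135°, α=345°
  direction (0.9659, -0.2588); cell (1,1); t to first gridline: x 0.4245, y 2.9364 (then +1.0353 / +3.8637)
    (2,1) via x @ 0.4245
    (3,1) via x @ 1.4597
    (4,1) via x @ 2.4950
    (4,0) via y @ 2.9364  # hit
  → r_1 = 2.9364
beam 2: φ=-45°, α=75°
  direction (0.2588, 0.9659); cell (1,1); t to first gridline: x 1.5841, y 0.2485 (then +3.8637 / +1.0353)
    (1,2) via y @ 0.2485
    (1,3) via y @ 1.2837
    (2,3) via x @ 1.5841
    (2,4) via y @ 2.3190
    (2,5) via y @ 3.3543
    (2,6) via y @ 4.3896
    (2,7) via y @ 5.4248  # hit
  → r_2 = 5.4248
beam 3: φ=45°, α=165°
  direction (-0.9659, 0.2588); cell (1,1); t to first gridline: x 0.6108, y 0.9273 (then +1.0353 / +3.8637)
    (0,1) via x @ 0.6108  # hit
  → r_3 = 0.6108
beam 4: φ=135°, α=255°
  direction (-0.2588, -0.9659); cell (1,1); t to first gridline: x 2.2796, y 0.7868 (then +3.8637 / +1.0353)
    (1,0) via y @ 0.7868  # hit
  → r_4 = 0.7868

ranges = [2.9364, 5.4248, 0.6108, 0.7868]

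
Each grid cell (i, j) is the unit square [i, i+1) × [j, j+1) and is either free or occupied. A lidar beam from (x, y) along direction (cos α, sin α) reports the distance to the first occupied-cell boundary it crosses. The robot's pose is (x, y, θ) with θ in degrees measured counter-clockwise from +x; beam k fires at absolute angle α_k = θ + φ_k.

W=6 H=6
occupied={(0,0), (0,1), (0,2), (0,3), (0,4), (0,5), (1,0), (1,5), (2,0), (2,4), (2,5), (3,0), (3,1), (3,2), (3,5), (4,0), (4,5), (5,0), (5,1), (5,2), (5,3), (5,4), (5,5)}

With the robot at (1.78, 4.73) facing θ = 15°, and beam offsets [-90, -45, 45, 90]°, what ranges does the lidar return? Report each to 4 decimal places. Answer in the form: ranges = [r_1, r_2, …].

beam 1: φ=-90°, α=285°
  cosα=0.2588 sinα=-0.9659 | (1,4) | tMaxX 0.8500 tMaxY 0.7558 | tΔX 3.8637 tΔY 1.0353
    t=0.7558 [y] (1,3)
    t=0.8500 [x] (2,3)
    t=1.7910 [y] (2,2)
    t=2.8263 [y] (2,1)
    t=3.8616 [y] (2,0) — stop
  → r_1 = 3.8616
beam 2: φ=-45°, α=330°
  cosα=0.8660 sinα=-0.5000 | (1,4) | tMaxX 0.2540 tMaxY 1.4600 | tΔX 1.1547 tΔY 2.0000
    t=0.2540 [x] (2,4) — stop
  → r_2 = 0.2540
beam 3: φ=45°, α=60°
  cosα=0.5000 sinα=0.8660 | (1,4) | tMaxX 0.4400 tMaxY 0.3118 | tΔX 2.0000 tΔY 1.1547
    t=0.3118 [y] (1,5) — stop
  → r_3 = 0.3118
beam 4: φ=90°, α=105°
  cosα=-0.2588 sinα=0.9659 | (1,4) | tMaxX 3.0137 tMaxY 0.2795 | tΔX 3.8637 tΔY 1.0353
    t=0.2795 [y] (1,5) — stop
  → r_4 = 0.2795

ranges = [3.8616, 0.2540, 0.3118, 0.2795]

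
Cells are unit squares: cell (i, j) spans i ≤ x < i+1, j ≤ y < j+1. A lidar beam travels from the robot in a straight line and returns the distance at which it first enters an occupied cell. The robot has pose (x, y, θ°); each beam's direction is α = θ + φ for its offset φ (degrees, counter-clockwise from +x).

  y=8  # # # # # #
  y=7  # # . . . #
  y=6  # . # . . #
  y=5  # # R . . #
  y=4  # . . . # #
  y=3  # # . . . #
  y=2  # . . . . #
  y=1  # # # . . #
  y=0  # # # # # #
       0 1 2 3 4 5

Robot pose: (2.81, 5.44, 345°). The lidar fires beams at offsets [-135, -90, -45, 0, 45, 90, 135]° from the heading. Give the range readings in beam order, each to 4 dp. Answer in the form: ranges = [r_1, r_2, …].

beam 1: φ=-135°, α=210°
  dir = (cos 210°, sin 210°) = (-0.8660, -0.5000); from cell (2,5)
  next x-line at t=0.9353, next y-line at t=0.8800; Δt_x=1.1547, Δt_y=2.0000
    y: enter (2,4) at t=0.8800
    x: enter (1,4) at t=0.9353
    x: enter (0,4) at t=2.0900 ← occupied
  → r_1 = 2.0900
beam 2: φ=-90°, α=255°
  dir = (cos 255°, sin 255°) = (-0.2588, -0.9659); from cell (2,5)
  next x-line at t=3.1296, next y-line at t=0.4555; Δt_x=3.8637, Δt_y=1.0353
    y: enter (2,4) at t=0.4555
    y: enter (2,3) at t=1.4908
    y: enter (2,2) at t=2.5261
    x: enter (1,2) at t=3.1296
    y: enter (1,1) at t=3.5614 ← occupied
  → r_2 = 3.5614
beam 3: φ=-45°, α=300°
  dir = (cos 300°, sin 300°) = (0.5000, -0.8660); from cell (2,5)
  next x-line at t=0.3800, next y-line at t=0.5081; Δt_x=2.0000, Δt_y=1.1547
    x: enter (3,5) at t=0.3800
    y: enter (3,4) at t=0.5081
    y: enter (3,3) at t=1.6628
    x: enter (4,3) at t=2.3800
    y: enter (4,2) at t=2.8175
    y: enter (4,1) at t=3.9722
    x: enter (5,1) at t=4.3800 ← occupied
  → r_3 = 4.3800
beam 4: φ=0°, α=345°
  dir = (cos 345°, sin 345°) = (0.9659, -0.2588); from cell (2,5)
  next x-line at t=0.1967, next y-line at t=1.7000; Δt_x=1.0353, Δt_y=3.8637
    x: enter (3,5) at t=0.1967
    x: enter (4,5) at t=1.2320
    y: enter (4,4) at t=1.7000 ← occupied
  → r_4 = 1.7000
beam 5: φ=45°, α=30°
  dir = (cos 30°, sin 30°) = (0.8660, 0.5000); from cell (2,5)
  next x-line at t=0.2194, next y-line at t=1.1200; Δt_x=1.1547, Δt_y=2.0000
    x: enter (3,5) at t=0.2194
    y: enter (3,6) at t=1.1200
    x: enter (4,6) at t=1.3741
    x: enter (5,6) at t=2.5288 ← occupied
  → r_5 = 2.5288
beam 6: φ=90°, α=75°
  dir = (cos 75°, sin 75°) = (0.2588, 0.9659); from cell (2,5)
  next x-line at t=0.7341, next y-line at t=0.5798; Δt_x=3.8637, Δt_y=1.0353
    y: enter (2,6) at t=0.5798 ← occupied
  → r_6 = 0.5798
beam 7: φ=135°, α=120°
  dir = (cos 120°, sin 120°) = (-0.5000, 0.8660); from cell (2,5)
  next x-line at t=1.6200, next y-line at t=0.6466; Δt_x=2.0000, Δt_y=1.1547
    y: enter (2,6) at t=0.6466 ← occupied
  → r_7 = 0.6466

ranges = [2.0900, 3.5614, 4.3800, 1.7000, 2.5288, 0.5798, 0.6466]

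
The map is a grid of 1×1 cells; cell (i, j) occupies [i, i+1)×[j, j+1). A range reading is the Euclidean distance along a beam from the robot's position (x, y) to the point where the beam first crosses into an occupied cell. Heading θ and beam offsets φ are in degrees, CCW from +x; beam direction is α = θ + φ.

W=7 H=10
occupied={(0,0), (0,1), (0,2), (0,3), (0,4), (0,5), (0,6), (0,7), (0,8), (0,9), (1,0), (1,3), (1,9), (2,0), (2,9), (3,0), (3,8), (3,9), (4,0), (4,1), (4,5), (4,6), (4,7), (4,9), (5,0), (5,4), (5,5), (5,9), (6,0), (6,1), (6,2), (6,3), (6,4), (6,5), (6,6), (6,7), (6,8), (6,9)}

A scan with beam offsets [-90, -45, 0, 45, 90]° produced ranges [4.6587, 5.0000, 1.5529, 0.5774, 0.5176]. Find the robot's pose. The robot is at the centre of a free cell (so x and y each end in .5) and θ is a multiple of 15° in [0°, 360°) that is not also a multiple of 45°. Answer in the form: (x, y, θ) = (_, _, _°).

Candidates: 32 free-cell centres × 16 headings = 512 poses. Raycast each; keep the one whose scan matches to 4 dp.
  (3.5, 1.5, 120°): beam 1 = 0.5774 ≠ 4.6587 ✗
  (5.5, 3.5, 285°): beam 2 = 1.7321 ≠ 5.0000 ✗
  (4.5, 4.5, 330°): beam 1 = 4.0415 ≠ 4.6587 ✗
  (1.5, 6.5, 105°): beam 1 = 2.5882 ≠ 4.6587 ✗
  (1.5, 6.5, 15°): beam 1 = 5.6940 ≠ 4.6587 ✗
  …
  (1.5, 1.5, 105°): r_1=4.6587, r_2=5.0000, r_3=1.5529, r_4=0.5774, r_5=0.5176 — all match ✓
Only this pose fits every beam.

(x, y, θ) = (1.5, 1.5, 105°)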